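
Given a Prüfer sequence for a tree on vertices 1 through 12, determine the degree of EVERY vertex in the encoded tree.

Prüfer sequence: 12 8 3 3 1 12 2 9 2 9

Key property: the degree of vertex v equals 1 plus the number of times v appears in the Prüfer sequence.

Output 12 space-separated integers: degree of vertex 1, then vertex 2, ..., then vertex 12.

Answer: 2 3 3 1 1 1 1 2 3 1 1 3

Derivation:
p_1 = 12: count[12] becomes 1
p_2 = 8: count[8] becomes 1
p_3 = 3: count[3] becomes 1
p_4 = 3: count[3] becomes 2
p_5 = 1: count[1] becomes 1
p_6 = 12: count[12] becomes 2
p_7 = 2: count[2] becomes 1
p_8 = 9: count[9] becomes 1
p_9 = 2: count[2] becomes 2
p_10 = 9: count[9] becomes 2
Degrees (1 + count): deg[1]=1+1=2, deg[2]=1+2=3, deg[3]=1+2=3, deg[4]=1+0=1, deg[5]=1+0=1, deg[6]=1+0=1, deg[7]=1+0=1, deg[8]=1+1=2, deg[9]=1+2=3, deg[10]=1+0=1, deg[11]=1+0=1, deg[12]=1+2=3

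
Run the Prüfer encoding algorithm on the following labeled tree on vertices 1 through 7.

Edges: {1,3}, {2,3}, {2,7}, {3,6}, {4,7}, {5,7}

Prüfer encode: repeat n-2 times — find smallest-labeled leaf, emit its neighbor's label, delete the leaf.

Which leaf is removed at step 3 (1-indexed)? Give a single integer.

Step 1: current leaves = {1,4,5,6}. Remove leaf 1 (neighbor: 3).
Step 2: current leaves = {4,5,6}. Remove leaf 4 (neighbor: 7).
Step 3: current leaves = {5,6}. Remove leaf 5 (neighbor: 7).

Answer: 5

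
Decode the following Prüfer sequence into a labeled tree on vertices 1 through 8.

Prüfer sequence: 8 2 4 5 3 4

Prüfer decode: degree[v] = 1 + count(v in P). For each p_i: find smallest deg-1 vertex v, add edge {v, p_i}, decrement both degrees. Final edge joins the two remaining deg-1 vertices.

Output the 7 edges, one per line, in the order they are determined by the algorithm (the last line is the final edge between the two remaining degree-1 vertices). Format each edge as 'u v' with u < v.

Answer: 1 8
2 6
2 4
5 7
3 5
3 4
4 8

Derivation:
Initial degrees: {1:1, 2:2, 3:2, 4:3, 5:2, 6:1, 7:1, 8:2}
Step 1: smallest deg-1 vertex = 1, p_1 = 8. Add edge {1,8}. Now deg[1]=0, deg[8]=1.
Step 2: smallest deg-1 vertex = 6, p_2 = 2. Add edge {2,6}. Now deg[6]=0, deg[2]=1.
Step 3: smallest deg-1 vertex = 2, p_3 = 4. Add edge {2,4}. Now deg[2]=0, deg[4]=2.
Step 4: smallest deg-1 vertex = 7, p_4 = 5. Add edge {5,7}. Now deg[7]=0, deg[5]=1.
Step 5: smallest deg-1 vertex = 5, p_5 = 3. Add edge {3,5}. Now deg[5]=0, deg[3]=1.
Step 6: smallest deg-1 vertex = 3, p_6 = 4. Add edge {3,4}. Now deg[3]=0, deg[4]=1.
Final: two remaining deg-1 vertices are 4, 8. Add edge {4,8}.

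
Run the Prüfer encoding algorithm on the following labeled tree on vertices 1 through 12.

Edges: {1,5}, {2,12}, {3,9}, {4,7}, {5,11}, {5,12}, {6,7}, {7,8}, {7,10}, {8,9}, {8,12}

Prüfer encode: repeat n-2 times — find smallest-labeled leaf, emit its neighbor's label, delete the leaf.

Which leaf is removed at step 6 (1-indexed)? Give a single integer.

Step 1: current leaves = {1,2,3,4,6,10,11}. Remove leaf 1 (neighbor: 5).
Step 2: current leaves = {2,3,4,6,10,11}. Remove leaf 2 (neighbor: 12).
Step 3: current leaves = {3,4,6,10,11}. Remove leaf 3 (neighbor: 9).
Step 4: current leaves = {4,6,9,10,11}. Remove leaf 4 (neighbor: 7).
Step 5: current leaves = {6,9,10,11}. Remove leaf 6 (neighbor: 7).
Step 6: current leaves = {9,10,11}. Remove leaf 9 (neighbor: 8).

Answer: 9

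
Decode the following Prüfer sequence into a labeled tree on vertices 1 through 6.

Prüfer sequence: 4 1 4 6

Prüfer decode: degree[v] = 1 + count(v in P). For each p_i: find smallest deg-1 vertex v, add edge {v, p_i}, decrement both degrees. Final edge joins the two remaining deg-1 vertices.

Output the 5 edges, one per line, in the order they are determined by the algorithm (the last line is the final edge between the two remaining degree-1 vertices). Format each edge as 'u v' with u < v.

Answer: 2 4
1 3
1 4
4 6
5 6

Derivation:
Initial degrees: {1:2, 2:1, 3:1, 4:3, 5:1, 6:2}
Step 1: smallest deg-1 vertex = 2, p_1 = 4. Add edge {2,4}. Now deg[2]=0, deg[4]=2.
Step 2: smallest deg-1 vertex = 3, p_2 = 1. Add edge {1,3}. Now deg[3]=0, deg[1]=1.
Step 3: smallest deg-1 vertex = 1, p_3 = 4. Add edge {1,4}. Now deg[1]=0, deg[4]=1.
Step 4: smallest deg-1 vertex = 4, p_4 = 6. Add edge {4,6}. Now deg[4]=0, deg[6]=1.
Final: two remaining deg-1 vertices are 5, 6. Add edge {5,6}.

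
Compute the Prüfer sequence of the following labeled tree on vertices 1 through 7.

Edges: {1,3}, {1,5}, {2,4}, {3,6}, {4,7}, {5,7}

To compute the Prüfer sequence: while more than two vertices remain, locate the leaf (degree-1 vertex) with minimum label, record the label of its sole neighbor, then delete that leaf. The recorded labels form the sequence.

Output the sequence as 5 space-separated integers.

Step 1: leaves = {2,6}. Remove smallest leaf 2, emit neighbor 4.
Step 2: leaves = {4,6}. Remove smallest leaf 4, emit neighbor 7.
Step 3: leaves = {6,7}. Remove smallest leaf 6, emit neighbor 3.
Step 4: leaves = {3,7}. Remove smallest leaf 3, emit neighbor 1.
Step 5: leaves = {1,7}. Remove smallest leaf 1, emit neighbor 5.
Done: 2 vertices remain (5, 7). Sequence = [4 7 3 1 5]

Answer: 4 7 3 1 5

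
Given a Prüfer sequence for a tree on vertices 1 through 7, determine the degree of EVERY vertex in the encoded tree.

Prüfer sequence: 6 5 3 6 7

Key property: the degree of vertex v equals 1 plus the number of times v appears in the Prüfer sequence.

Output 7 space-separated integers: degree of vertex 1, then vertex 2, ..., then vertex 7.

p_1 = 6: count[6] becomes 1
p_2 = 5: count[5] becomes 1
p_3 = 3: count[3] becomes 1
p_4 = 6: count[6] becomes 2
p_5 = 7: count[7] becomes 1
Degrees (1 + count): deg[1]=1+0=1, deg[2]=1+0=1, deg[3]=1+1=2, deg[4]=1+0=1, deg[5]=1+1=2, deg[6]=1+2=3, deg[7]=1+1=2

Answer: 1 1 2 1 2 3 2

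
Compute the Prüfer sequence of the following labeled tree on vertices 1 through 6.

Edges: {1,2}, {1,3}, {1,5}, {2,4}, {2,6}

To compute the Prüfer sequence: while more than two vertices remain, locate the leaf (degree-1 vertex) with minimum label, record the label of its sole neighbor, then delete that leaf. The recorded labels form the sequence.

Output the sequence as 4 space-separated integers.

Answer: 1 2 1 2

Derivation:
Step 1: leaves = {3,4,5,6}. Remove smallest leaf 3, emit neighbor 1.
Step 2: leaves = {4,5,6}. Remove smallest leaf 4, emit neighbor 2.
Step 3: leaves = {5,6}. Remove smallest leaf 5, emit neighbor 1.
Step 4: leaves = {1,6}. Remove smallest leaf 1, emit neighbor 2.
Done: 2 vertices remain (2, 6). Sequence = [1 2 1 2]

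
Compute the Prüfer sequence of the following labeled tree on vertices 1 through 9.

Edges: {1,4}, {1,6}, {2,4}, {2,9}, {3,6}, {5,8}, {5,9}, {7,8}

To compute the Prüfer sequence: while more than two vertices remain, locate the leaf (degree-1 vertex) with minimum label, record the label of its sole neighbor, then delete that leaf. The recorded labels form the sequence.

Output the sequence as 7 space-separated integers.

Step 1: leaves = {3,7}. Remove smallest leaf 3, emit neighbor 6.
Step 2: leaves = {6,7}. Remove smallest leaf 6, emit neighbor 1.
Step 3: leaves = {1,7}. Remove smallest leaf 1, emit neighbor 4.
Step 4: leaves = {4,7}. Remove smallest leaf 4, emit neighbor 2.
Step 5: leaves = {2,7}. Remove smallest leaf 2, emit neighbor 9.
Step 6: leaves = {7,9}. Remove smallest leaf 7, emit neighbor 8.
Step 7: leaves = {8,9}. Remove smallest leaf 8, emit neighbor 5.
Done: 2 vertices remain (5, 9). Sequence = [6 1 4 2 9 8 5]

Answer: 6 1 4 2 9 8 5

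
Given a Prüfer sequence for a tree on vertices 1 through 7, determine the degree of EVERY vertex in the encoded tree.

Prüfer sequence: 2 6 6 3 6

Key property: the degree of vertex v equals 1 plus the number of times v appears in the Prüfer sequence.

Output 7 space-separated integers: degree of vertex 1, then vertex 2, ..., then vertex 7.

Answer: 1 2 2 1 1 4 1

Derivation:
p_1 = 2: count[2] becomes 1
p_2 = 6: count[6] becomes 1
p_3 = 6: count[6] becomes 2
p_4 = 3: count[3] becomes 1
p_5 = 6: count[6] becomes 3
Degrees (1 + count): deg[1]=1+0=1, deg[2]=1+1=2, deg[3]=1+1=2, deg[4]=1+0=1, deg[5]=1+0=1, deg[6]=1+3=4, deg[7]=1+0=1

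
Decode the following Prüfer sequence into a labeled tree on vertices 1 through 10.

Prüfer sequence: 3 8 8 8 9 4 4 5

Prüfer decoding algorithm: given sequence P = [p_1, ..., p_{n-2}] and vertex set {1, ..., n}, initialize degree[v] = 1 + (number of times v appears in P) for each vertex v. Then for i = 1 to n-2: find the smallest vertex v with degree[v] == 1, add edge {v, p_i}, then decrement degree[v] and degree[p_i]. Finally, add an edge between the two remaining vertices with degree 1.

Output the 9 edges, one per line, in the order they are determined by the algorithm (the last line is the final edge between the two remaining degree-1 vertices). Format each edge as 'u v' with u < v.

Answer: 1 3
2 8
3 8
6 8
7 9
4 8
4 9
4 5
5 10

Derivation:
Initial degrees: {1:1, 2:1, 3:2, 4:3, 5:2, 6:1, 7:1, 8:4, 9:2, 10:1}
Step 1: smallest deg-1 vertex = 1, p_1 = 3. Add edge {1,3}. Now deg[1]=0, deg[3]=1.
Step 2: smallest deg-1 vertex = 2, p_2 = 8. Add edge {2,8}. Now deg[2]=0, deg[8]=3.
Step 3: smallest deg-1 vertex = 3, p_3 = 8. Add edge {3,8}. Now deg[3]=0, deg[8]=2.
Step 4: smallest deg-1 vertex = 6, p_4 = 8. Add edge {6,8}. Now deg[6]=0, deg[8]=1.
Step 5: smallest deg-1 vertex = 7, p_5 = 9. Add edge {7,9}. Now deg[7]=0, deg[9]=1.
Step 6: smallest deg-1 vertex = 8, p_6 = 4. Add edge {4,8}. Now deg[8]=0, deg[4]=2.
Step 7: smallest deg-1 vertex = 9, p_7 = 4. Add edge {4,9}. Now deg[9]=0, deg[4]=1.
Step 8: smallest deg-1 vertex = 4, p_8 = 5. Add edge {4,5}. Now deg[4]=0, deg[5]=1.
Final: two remaining deg-1 vertices are 5, 10. Add edge {5,10}.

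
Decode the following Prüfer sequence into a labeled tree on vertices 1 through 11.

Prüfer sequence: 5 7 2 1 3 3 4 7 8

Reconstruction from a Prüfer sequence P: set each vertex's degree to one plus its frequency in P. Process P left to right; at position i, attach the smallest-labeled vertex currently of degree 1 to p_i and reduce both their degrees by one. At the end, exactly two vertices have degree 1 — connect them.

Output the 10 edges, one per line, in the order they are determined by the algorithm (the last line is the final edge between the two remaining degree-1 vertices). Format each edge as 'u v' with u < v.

Initial degrees: {1:2, 2:2, 3:3, 4:2, 5:2, 6:1, 7:3, 8:2, 9:1, 10:1, 11:1}
Step 1: smallest deg-1 vertex = 6, p_1 = 5. Add edge {5,6}. Now deg[6]=0, deg[5]=1.
Step 2: smallest deg-1 vertex = 5, p_2 = 7. Add edge {5,7}. Now deg[5]=0, deg[7]=2.
Step 3: smallest deg-1 vertex = 9, p_3 = 2. Add edge {2,9}. Now deg[9]=0, deg[2]=1.
Step 4: smallest deg-1 vertex = 2, p_4 = 1. Add edge {1,2}. Now deg[2]=0, deg[1]=1.
Step 5: smallest deg-1 vertex = 1, p_5 = 3. Add edge {1,3}. Now deg[1]=0, deg[3]=2.
Step 6: smallest deg-1 vertex = 10, p_6 = 3. Add edge {3,10}. Now deg[10]=0, deg[3]=1.
Step 7: smallest deg-1 vertex = 3, p_7 = 4. Add edge {3,4}. Now deg[3]=0, deg[4]=1.
Step 8: smallest deg-1 vertex = 4, p_8 = 7. Add edge {4,7}. Now deg[4]=0, deg[7]=1.
Step 9: smallest deg-1 vertex = 7, p_9 = 8. Add edge {7,8}. Now deg[7]=0, deg[8]=1.
Final: two remaining deg-1 vertices are 8, 11. Add edge {8,11}.

Answer: 5 6
5 7
2 9
1 2
1 3
3 10
3 4
4 7
7 8
8 11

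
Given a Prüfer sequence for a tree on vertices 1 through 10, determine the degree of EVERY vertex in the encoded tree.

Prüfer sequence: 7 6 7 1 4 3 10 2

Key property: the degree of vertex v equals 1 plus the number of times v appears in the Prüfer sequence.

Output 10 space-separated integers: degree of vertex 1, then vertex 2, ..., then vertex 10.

p_1 = 7: count[7] becomes 1
p_2 = 6: count[6] becomes 1
p_3 = 7: count[7] becomes 2
p_4 = 1: count[1] becomes 1
p_5 = 4: count[4] becomes 1
p_6 = 3: count[3] becomes 1
p_7 = 10: count[10] becomes 1
p_8 = 2: count[2] becomes 1
Degrees (1 + count): deg[1]=1+1=2, deg[2]=1+1=2, deg[3]=1+1=2, deg[4]=1+1=2, deg[5]=1+0=1, deg[6]=1+1=2, deg[7]=1+2=3, deg[8]=1+0=1, deg[9]=1+0=1, deg[10]=1+1=2

Answer: 2 2 2 2 1 2 3 1 1 2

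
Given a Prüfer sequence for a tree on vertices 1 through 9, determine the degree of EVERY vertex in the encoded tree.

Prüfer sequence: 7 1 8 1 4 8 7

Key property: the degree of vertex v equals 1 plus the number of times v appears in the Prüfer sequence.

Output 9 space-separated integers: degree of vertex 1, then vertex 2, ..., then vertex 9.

Answer: 3 1 1 2 1 1 3 3 1

Derivation:
p_1 = 7: count[7] becomes 1
p_2 = 1: count[1] becomes 1
p_3 = 8: count[8] becomes 1
p_4 = 1: count[1] becomes 2
p_5 = 4: count[4] becomes 1
p_6 = 8: count[8] becomes 2
p_7 = 7: count[7] becomes 2
Degrees (1 + count): deg[1]=1+2=3, deg[2]=1+0=1, deg[3]=1+0=1, deg[4]=1+1=2, deg[5]=1+0=1, deg[6]=1+0=1, deg[7]=1+2=3, deg[8]=1+2=3, deg[9]=1+0=1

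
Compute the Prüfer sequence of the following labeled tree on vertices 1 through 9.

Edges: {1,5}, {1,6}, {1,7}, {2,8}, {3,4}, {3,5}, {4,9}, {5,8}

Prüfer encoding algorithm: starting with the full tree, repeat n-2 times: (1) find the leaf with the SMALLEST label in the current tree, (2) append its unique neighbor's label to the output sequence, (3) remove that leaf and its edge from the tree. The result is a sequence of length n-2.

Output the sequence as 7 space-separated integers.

Step 1: leaves = {2,6,7,9}. Remove smallest leaf 2, emit neighbor 8.
Step 2: leaves = {6,7,8,9}. Remove smallest leaf 6, emit neighbor 1.
Step 3: leaves = {7,8,9}. Remove smallest leaf 7, emit neighbor 1.
Step 4: leaves = {1,8,9}. Remove smallest leaf 1, emit neighbor 5.
Step 5: leaves = {8,9}. Remove smallest leaf 8, emit neighbor 5.
Step 6: leaves = {5,9}. Remove smallest leaf 5, emit neighbor 3.
Step 7: leaves = {3,9}. Remove smallest leaf 3, emit neighbor 4.
Done: 2 vertices remain (4, 9). Sequence = [8 1 1 5 5 3 4]

Answer: 8 1 1 5 5 3 4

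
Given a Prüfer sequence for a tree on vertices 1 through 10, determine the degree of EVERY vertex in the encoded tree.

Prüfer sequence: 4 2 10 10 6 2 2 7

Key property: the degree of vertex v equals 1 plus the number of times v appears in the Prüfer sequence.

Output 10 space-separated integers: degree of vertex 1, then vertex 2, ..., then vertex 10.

p_1 = 4: count[4] becomes 1
p_2 = 2: count[2] becomes 1
p_3 = 10: count[10] becomes 1
p_4 = 10: count[10] becomes 2
p_5 = 6: count[6] becomes 1
p_6 = 2: count[2] becomes 2
p_7 = 2: count[2] becomes 3
p_8 = 7: count[7] becomes 1
Degrees (1 + count): deg[1]=1+0=1, deg[2]=1+3=4, deg[3]=1+0=1, deg[4]=1+1=2, deg[5]=1+0=1, deg[6]=1+1=2, deg[7]=1+1=2, deg[8]=1+0=1, deg[9]=1+0=1, deg[10]=1+2=3

Answer: 1 4 1 2 1 2 2 1 1 3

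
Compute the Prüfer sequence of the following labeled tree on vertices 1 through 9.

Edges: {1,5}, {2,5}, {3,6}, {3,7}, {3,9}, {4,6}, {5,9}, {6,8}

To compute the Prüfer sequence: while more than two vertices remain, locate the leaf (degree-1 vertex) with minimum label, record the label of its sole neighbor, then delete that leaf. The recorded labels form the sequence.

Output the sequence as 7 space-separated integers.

Step 1: leaves = {1,2,4,7,8}. Remove smallest leaf 1, emit neighbor 5.
Step 2: leaves = {2,4,7,8}. Remove smallest leaf 2, emit neighbor 5.
Step 3: leaves = {4,5,7,8}. Remove smallest leaf 4, emit neighbor 6.
Step 4: leaves = {5,7,8}. Remove smallest leaf 5, emit neighbor 9.
Step 5: leaves = {7,8,9}. Remove smallest leaf 7, emit neighbor 3.
Step 6: leaves = {8,9}. Remove smallest leaf 8, emit neighbor 6.
Step 7: leaves = {6,9}. Remove smallest leaf 6, emit neighbor 3.
Done: 2 vertices remain (3, 9). Sequence = [5 5 6 9 3 6 3]

Answer: 5 5 6 9 3 6 3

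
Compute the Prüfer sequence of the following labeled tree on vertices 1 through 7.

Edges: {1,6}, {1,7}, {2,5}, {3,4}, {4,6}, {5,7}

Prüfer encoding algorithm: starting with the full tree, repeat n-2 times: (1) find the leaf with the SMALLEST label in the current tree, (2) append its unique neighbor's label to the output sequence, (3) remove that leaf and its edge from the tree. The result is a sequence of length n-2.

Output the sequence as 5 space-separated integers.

Answer: 5 4 6 7 1

Derivation:
Step 1: leaves = {2,3}. Remove smallest leaf 2, emit neighbor 5.
Step 2: leaves = {3,5}. Remove smallest leaf 3, emit neighbor 4.
Step 3: leaves = {4,5}. Remove smallest leaf 4, emit neighbor 6.
Step 4: leaves = {5,6}. Remove smallest leaf 5, emit neighbor 7.
Step 5: leaves = {6,7}. Remove smallest leaf 6, emit neighbor 1.
Done: 2 vertices remain (1, 7). Sequence = [5 4 6 7 1]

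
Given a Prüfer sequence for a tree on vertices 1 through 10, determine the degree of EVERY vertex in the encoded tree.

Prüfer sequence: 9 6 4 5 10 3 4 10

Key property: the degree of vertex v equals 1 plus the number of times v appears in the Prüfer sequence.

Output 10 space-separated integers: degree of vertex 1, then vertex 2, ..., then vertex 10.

Answer: 1 1 2 3 2 2 1 1 2 3

Derivation:
p_1 = 9: count[9] becomes 1
p_2 = 6: count[6] becomes 1
p_3 = 4: count[4] becomes 1
p_4 = 5: count[5] becomes 1
p_5 = 10: count[10] becomes 1
p_6 = 3: count[3] becomes 1
p_7 = 4: count[4] becomes 2
p_8 = 10: count[10] becomes 2
Degrees (1 + count): deg[1]=1+0=1, deg[2]=1+0=1, deg[3]=1+1=2, deg[4]=1+2=3, deg[5]=1+1=2, deg[6]=1+1=2, deg[7]=1+0=1, deg[8]=1+0=1, deg[9]=1+1=2, deg[10]=1+2=3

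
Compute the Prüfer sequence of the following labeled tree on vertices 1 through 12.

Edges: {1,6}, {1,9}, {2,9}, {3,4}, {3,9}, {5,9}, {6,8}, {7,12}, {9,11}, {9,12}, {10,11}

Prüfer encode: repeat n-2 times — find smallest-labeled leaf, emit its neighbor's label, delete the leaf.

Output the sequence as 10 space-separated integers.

Answer: 9 3 9 9 12 6 1 9 11 9

Derivation:
Step 1: leaves = {2,4,5,7,8,10}. Remove smallest leaf 2, emit neighbor 9.
Step 2: leaves = {4,5,7,8,10}. Remove smallest leaf 4, emit neighbor 3.
Step 3: leaves = {3,5,7,8,10}. Remove smallest leaf 3, emit neighbor 9.
Step 4: leaves = {5,7,8,10}. Remove smallest leaf 5, emit neighbor 9.
Step 5: leaves = {7,8,10}. Remove smallest leaf 7, emit neighbor 12.
Step 6: leaves = {8,10,12}. Remove smallest leaf 8, emit neighbor 6.
Step 7: leaves = {6,10,12}. Remove smallest leaf 6, emit neighbor 1.
Step 8: leaves = {1,10,12}. Remove smallest leaf 1, emit neighbor 9.
Step 9: leaves = {10,12}. Remove smallest leaf 10, emit neighbor 11.
Step 10: leaves = {11,12}. Remove smallest leaf 11, emit neighbor 9.
Done: 2 vertices remain (9, 12). Sequence = [9 3 9 9 12 6 1 9 11 9]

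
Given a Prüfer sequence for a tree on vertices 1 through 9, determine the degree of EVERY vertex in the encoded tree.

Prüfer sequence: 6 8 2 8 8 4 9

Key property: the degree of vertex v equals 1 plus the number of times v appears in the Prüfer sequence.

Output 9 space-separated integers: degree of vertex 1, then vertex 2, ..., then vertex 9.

p_1 = 6: count[6] becomes 1
p_2 = 8: count[8] becomes 1
p_3 = 2: count[2] becomes 1
p_4 = 8: count[8] becomes 2
p_5 = 8: count[8] becomes 3
p_6 = 4: count[4] becomes 1
p_7 = 9: count[9] becomes 1
Degrees (1 + count): deg[1]=1+0=1, deg[2]=1+1=2, deg[3]=1+0=1, deg[4]=1+1=2, deg[5]=1+0=1, deg[6]=1+1=2, deg[7]=1+0=1, deg[8]=1+3=4, deg[9]=1+1=2

Answer: 1 2 1 2 1 2 1 4 2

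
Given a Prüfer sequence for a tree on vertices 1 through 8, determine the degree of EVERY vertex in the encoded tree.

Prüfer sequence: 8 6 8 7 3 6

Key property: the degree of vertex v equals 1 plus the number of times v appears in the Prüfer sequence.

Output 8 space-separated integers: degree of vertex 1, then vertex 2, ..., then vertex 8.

p_1 = 8: count[8] becomes 1
p_2 = 6: count[6] becomes 1
p_3 = 8: count[8] becomes 2
p_4 = 7: count[7] becomes 1
p_5 = 3: count[3] becomes 1
p_6 = 6: count[6] becomes 2
Degrees (1 + count): deg[1]=1+0=1, deg[2]=1+0=1, deg[3]=1+1=2, deg[4]=1+0=1, deg[5]=1+0=1, deg[6]=1+2=3, deg[7]=1+1=2, deg[8]=1+2=3

Answer: 1 1 2 1 1 3 2 3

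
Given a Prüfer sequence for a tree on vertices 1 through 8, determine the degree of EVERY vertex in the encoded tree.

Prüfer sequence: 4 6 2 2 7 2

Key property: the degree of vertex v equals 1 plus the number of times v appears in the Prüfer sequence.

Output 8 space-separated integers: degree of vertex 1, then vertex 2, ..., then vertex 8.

p_1 = 4: count[4] becomes 1
p_2 = 6: count[6] becomes 1
p_3 = 2: count[2] becomes 1
p_4 = 2: count[2] becomes 2
p_5 = 7: count[7] becomes 1
p_6 = 2: count[2] becomes 3
Degrees (1 + count): deg[1]=1+0=1, deg[2]=1+3=4, deg[3]=1+0=1, deg[4]=1+1=2, deg[5]=1+0=1, deg[6]=1+1=2, deg[7]=1+1=2, deg[8]=1+0=1

Answer: 1 4 1 2 1 2 2 1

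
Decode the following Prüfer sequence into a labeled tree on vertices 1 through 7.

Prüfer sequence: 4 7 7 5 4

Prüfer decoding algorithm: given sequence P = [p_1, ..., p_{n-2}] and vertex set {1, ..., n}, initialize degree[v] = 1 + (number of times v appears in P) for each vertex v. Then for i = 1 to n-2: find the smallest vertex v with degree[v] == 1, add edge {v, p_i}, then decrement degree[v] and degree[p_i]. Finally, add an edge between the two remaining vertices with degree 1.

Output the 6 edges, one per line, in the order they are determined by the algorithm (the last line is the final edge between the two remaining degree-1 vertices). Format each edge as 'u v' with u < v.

Answer: 1 4
2 7
3 7
5 6
4 5
4 7

Derivation:
Initial degrees: {1:1, 2:1, 3:1, 4:3, 5:2, 6:1, 7:3}
Step 1: smallest deg-1 vertex = 1, p_1 = 4. Add edge {1,4}. Now deg[1]=0, deg[4]=2.
Step 2: smallest deg-1 vertex = 2, p_2 = 7. Add edge {2,7}. Now deg[2]=0, deg[7]=2.
Step 3: smallest deg-1 vertex = 3, p_3 = 7. Add edge {3,7}. Now deg[3]=0, deg[7]=1.
Step 4: smallest deg-1 vertex = 6, p_4 = 5. Add edge {5,6}. Now deg[6]=0, deg[5]=1.
Step 5: smallest deg-1 vertex = 5, p_5 = 4. Add edge {4,5}. Now deg[5]=0, deg[4]=1.
Final: two remaining deg-1 vertices are 4, 7. Add edge {4,7}.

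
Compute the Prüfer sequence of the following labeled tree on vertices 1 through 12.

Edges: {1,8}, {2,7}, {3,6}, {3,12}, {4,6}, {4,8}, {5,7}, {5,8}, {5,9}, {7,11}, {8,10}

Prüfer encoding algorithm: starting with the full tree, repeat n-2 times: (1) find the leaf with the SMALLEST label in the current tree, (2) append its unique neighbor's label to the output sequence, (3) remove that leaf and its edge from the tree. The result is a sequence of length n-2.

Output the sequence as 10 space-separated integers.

Step 1: leaves = {1,2,9,10,11,12}. Remove smallest leaf 1, emit neighbor 8.
Step 2: leaves = {2,9,10,11,12}. Remove smallest leaf 2, emit neighbor 7.
Step 3: leaves = {9,10,11,12}. Remove smallest leaf 9, emit neighbor 5.
Step 4: leaves = {10,11,12}. Remove smallest leaf 10, emit neighbor 8.
Step 5: leaves = {11,12}. Remove smallest leaf 11, emit neighbor 7.
Step 6: leaves = {7,12}. Remove smallest leaf 7, emit neighbor 5.
Step 7: leaves = {5,12}. Remove smallest leaf 5, emit neighbor 8.
Step 8: leaves = {8,12}. Remove smallest leaf 8, emit neighbor 4.
Step 9: leaves = {4,12}. Remove smallest leaf 4, emit neighbor 6.
Step 10: leaves = {6,12}. Remove smallest leaf 6, emit neighbor 3.
Done: 2 vertices remain (3, 12). Sequence = [8 7 5 8 7 5 8 4 6 3]

Answer: 8 7 5 8 7 5 8 4 6 3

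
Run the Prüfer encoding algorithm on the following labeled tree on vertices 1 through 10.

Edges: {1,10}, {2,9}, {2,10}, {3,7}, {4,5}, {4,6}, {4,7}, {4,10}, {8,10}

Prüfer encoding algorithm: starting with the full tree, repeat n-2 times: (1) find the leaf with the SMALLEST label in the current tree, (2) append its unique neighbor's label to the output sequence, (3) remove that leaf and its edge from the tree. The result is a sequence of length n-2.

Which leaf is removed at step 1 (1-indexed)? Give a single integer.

Step 1: current leaves = {1,3,5,6,8,9}. Remove leaf 1 (neighbor: 10).

Answer: 1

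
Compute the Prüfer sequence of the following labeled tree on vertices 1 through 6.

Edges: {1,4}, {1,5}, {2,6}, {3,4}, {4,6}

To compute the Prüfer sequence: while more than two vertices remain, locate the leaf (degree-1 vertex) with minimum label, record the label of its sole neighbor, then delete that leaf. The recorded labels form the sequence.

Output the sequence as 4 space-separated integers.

Step 1: leaves = {2,3,5}. Remove smallest leaf 2, emit neighbor 6.
Step 2: leaves = {3,5,6}. Remove smallest leaf 3, emit neighbor 4.
Step 3: leaves = {5,6}. Remove smallest leaf 5, emit neighbor 1.
Step 4: leaves = {1,6}. Remove smallest leaf 1, emit neighbor 4.
Done: 2 vertices remain (4, 6). Sequence = [6 4 1 4]

Answer: 6 4 1 4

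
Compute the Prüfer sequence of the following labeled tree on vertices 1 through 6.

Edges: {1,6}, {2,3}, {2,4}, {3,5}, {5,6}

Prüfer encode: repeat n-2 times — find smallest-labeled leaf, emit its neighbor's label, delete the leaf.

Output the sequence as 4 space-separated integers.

Step 1: leaves = {1,4}. Remove smallest leaf 1, emit neighbor 6.
Step 2: leaves = {4,6}. Remove smallest leaf 4, emit neighbor 2.
Step 3: leaves = {2,6}. Remove smallest leaf 2, emit neighbor 3.
Step 4: leaves = {3,6}. Remove smallest leaf 3, emit neighbor 5.
Done: 2 vertices remain (5, 6). Sequence = [6 2 3 5]

Answer: 6 2 3 5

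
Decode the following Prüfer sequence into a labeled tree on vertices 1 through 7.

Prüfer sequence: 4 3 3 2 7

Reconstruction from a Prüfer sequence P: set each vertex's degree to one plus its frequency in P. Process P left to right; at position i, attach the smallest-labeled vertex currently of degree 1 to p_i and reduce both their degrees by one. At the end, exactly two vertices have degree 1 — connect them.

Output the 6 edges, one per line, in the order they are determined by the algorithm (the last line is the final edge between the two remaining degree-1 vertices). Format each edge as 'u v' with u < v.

Answer: 1 4
3 4
3 5
2 3
2 7
6 7

Derivation:
Initial degrees: {1:1, 2:2, 3:3, 4:2, 5:1, 6:1, 7:2}
Step 1: smallest deg-1 vertex = 1, p_1 = 4. Add edge {1,4}. Now deg[1]=0, deg[4]=1.
Step 2: smallest deg-1 vertex = 4, p_2 = 3. Add edge {3,4}. Now deg[4]=0, deg[3]=2.
Step 3: smallest deg-1 vertex = 5, p_3 = 3. Add edge {3,5}. Now deg[5]=0, deg[3]=1.
Step 4: smallest deg-1 vertex = 3, p_4 = 2. Add edge {2,3}. Now deg[3]=0, deg[2]=1.
Step 5: smallest deg-1 vertex = 2, p_5 = 7. Add edge {2,7}. Now deg[2]=0, deg[7]=1.
Final: two remaining deg-1 vertices are 6, 7. Add edge {6,7}.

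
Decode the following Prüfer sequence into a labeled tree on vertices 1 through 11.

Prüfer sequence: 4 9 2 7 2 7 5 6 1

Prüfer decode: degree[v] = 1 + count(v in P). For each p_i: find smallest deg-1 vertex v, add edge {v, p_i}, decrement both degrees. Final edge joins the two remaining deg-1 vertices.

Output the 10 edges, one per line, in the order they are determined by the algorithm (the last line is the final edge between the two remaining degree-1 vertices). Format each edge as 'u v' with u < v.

Answer: 3 4
4 9
2 8
7 9
2 10
2 7
5 7
5 6
1 6
1 11

Derivation:
Initial degrees: {1:2, 2:3, 3:1, 4:2, 5:2, 6:2, 7:3, 8:1, 9:2, 10:1, 11:1}
Step 1: smallest deg-1 vertex = 3, p_1 = 4. Add edge {3,4}. Now deg[3]=0, deg[4]=1.
Step 2: smallest deg-1 vertex = 4, p_2 = 9. Add edge {4,9}. Now deg[4]=0, deg[9]=1.
Step 3: smallest deg-1 vertex = 8, p_3 = 2. Add edge {2,8}. Now deg[8]=0, deg[2]=2.
Step 4: smallest deg-1 vertex = 9, p_4 = 7. Add edge {7,9}. Now deg[9]=0, deg[7]=2.
Step 5: smallest deg-1 vertex = 10, p_5 = 2. Add edge {2,10}. Now deg[10]=0, deg[2]=1.
Step 6: smallest deg-1 vertex = 2, p_6 = 7. Add edge {2,7}. Now deg[2]=0, deg[7]=1.
Step 7: smallest deg-1 vertex = 7, p_7 = 5. Add edge {5,7}. Now deg[7]=0, deg[5]=1.
Step 8: smallest deg-1 vertex = 5, p_8 = 6. Add edge {5,6}. Now deg[5]=0, deg[6]=1.
Step 9: smallest deg-1 vertex = 6, p_9 = 1. Add edge {1,6}. Now deg[6]=0, deg[1]=1.
Final: two remaining deg-1 vertices are 1, 11. Add edge {1,11}.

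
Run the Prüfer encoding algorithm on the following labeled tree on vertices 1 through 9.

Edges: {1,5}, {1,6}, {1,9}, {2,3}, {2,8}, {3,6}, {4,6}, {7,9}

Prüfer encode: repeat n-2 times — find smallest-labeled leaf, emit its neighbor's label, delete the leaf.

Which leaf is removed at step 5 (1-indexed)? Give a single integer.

Answer: 2

Derivation:
Step 1: current leaves = {4,5,7,8}. Remove leaf 4 (neighbor: 6).
Step 2: current leaves = {5,7,8}. Remove leaf 5 (neighbor: 1).
Step 3: current leaves = {7,8}. Remove leaf 7 (neighbor: 9).
Step 4: current leaves = {8,9}. Remove leaf 8 (neighbor: 2).
Step 5: current leaves = {2,9}. Remove leaf 2 (neighbor: 3).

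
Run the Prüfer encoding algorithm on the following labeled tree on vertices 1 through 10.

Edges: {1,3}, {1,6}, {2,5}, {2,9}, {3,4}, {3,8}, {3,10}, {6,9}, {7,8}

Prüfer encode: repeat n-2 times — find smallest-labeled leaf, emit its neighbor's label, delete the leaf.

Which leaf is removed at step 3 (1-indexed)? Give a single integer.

Step 1: current leaves = {4,5,7,10}. Remove leaf 4 (neighbor: 3).
Step 2: current leaves = {5,7,10}. Remove leaf 5 (neighbor: 2).
Step 3: current leaves = {2,7,10}. Remove leaf 2 (neighbor: 9).

Answer: 2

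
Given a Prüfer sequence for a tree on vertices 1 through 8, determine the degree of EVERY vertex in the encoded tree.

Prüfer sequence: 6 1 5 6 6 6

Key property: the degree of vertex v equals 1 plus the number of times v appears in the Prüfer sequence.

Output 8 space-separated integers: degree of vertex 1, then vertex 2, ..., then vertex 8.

Answer: 2 1 1 1 2 5 1 1

Derivation:
p_1 = 6: count[6] becomes 1
p_2 = 1: count[1] becomes 1
p_3 = 5: count[5] becomes 1
p_4 = 6: count[6] becomes 2
p_5 = 6: count[6] becomes 3
p_6 = 6: count[6] becomes 4
Degrees (1 + count): deg[1]=1+1=2, deg[2]=1+0=1, deg[3]=1+0=1, deg[4]=1+0=1, deg[5]=1+1=2, deg[6]=1+4=5, deg[7]=1+0=1, deg[8]=1+0=1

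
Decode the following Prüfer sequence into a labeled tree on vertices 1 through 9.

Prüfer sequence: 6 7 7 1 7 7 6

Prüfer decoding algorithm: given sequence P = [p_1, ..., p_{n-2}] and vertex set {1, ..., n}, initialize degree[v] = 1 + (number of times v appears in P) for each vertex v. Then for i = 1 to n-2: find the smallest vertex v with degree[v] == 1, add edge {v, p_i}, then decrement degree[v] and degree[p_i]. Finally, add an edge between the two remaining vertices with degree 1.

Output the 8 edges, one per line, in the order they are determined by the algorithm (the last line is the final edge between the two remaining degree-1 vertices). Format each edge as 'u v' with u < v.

Initial degrees: {1:2, 2:1, 3:1, 4:1, 5:1, 6:3, 7:5, 8:1, 9:1}
Step 1: smallest deg-1 vertex = 2, p_1 = 6. Add edge {2,6}. Now deg[2]=0, deg[6]=2.
Step 2: smallest deg-1 vertex = 3, p_2 = 7. Add edge {3,7}. Now deg[3]=0, deg[7]=4.
Step 3: smallest deg-1 vertex = 4, p_3 = 7. Add edge {4,7}. Now deg[4]=0, deg[7]=3.
Step 4: smallest deg-1 vertex = 5, p_4 = 1. Add edge {1,5}. Now deg[5]=0, deg[1]=1.
Step 5: smallest deg-1 vertex = 1, p_5 = 7. Add edge {1,7}. Now deg[1]=0, deg[7]=2.
Step 6: smallest deg-1 vertex = 8, p_6 = 7. Add edge {7,8}. Now deg[8]=0, deg[7]=1.
Step 7: smallest deg-1 vertex = 7, p_7 = 6. Add edge {6,7}. Now deg[7]=0, deg[6]=1.
Final: two remaining deg-1 vertices are 6, 9. Add edge {6,9}.

Answer: 2 6
3 7
4 7
1 5
1 7
7 8
6 7
6 9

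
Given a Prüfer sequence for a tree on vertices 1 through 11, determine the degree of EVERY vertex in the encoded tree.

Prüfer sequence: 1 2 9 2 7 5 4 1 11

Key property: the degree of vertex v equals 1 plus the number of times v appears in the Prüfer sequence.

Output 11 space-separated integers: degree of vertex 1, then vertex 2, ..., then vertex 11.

p_1 = 1: count[1] becomes 1
p_2 = 2: count[2] becomes 1
p_3 = 9: count[9] becomes 1
p_4 = 2: count[2] becomes 2
p_5 = 7: count[7] becomes 1
p_6 = 5: count[5] becomes 1
p_7 = 4: count[4] becomes 1
p_8 = 1: count[1] becomes 2
p_9 = 11: count[11] becomes 1
Degrees (1 + count): deg[1]=1+2=3, deg[2]=1+2=3, deg[3]=1+0=1, deg[4]=1+1=2, deg[5]=1+1=2, deg[6]=1+0=1, deg[7]=1+1=2, deg[8]=1+0=1, deg[9]=1+1=2, deg[10]=1+0=1, deg[11]=1+1=2

Answer: 3 3 1 2 2 1 2 1 2 1 2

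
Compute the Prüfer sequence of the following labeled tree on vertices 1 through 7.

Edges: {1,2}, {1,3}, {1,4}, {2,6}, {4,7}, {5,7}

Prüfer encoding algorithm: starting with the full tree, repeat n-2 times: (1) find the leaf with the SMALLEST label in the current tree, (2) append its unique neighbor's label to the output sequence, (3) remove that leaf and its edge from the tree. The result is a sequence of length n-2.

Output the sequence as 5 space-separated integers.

Answer: 1 7 2 1 4

Derivation:
Step 1: leaves = {3,5,6}. Remove smallest leaf 3, emit neighbor 1.
Step 2: leaves = {5,6}. Remove smallest leaf 5, emit neighbor 7.
Step 3: leaves = {6,7}. Remove smallest leaf 6, emit neighbor 2.
Step 4: leaves = {2,7}. Remove smallest leaf 2, emit neighbor 1.
Step 5: leaves = {1,7}. Remove smallest leaf 1, emit neighbor 4.
Done: 2 vertices remain (4, 7). Sequence = [1 7 2 1 4]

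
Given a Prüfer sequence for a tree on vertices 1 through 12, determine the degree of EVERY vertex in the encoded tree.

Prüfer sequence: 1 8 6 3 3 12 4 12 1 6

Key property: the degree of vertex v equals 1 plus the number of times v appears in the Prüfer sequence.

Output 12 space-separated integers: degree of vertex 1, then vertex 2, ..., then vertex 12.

p_1 = 1: count[1] becomes 1
p_2 = 8: count[8] becomes 1
p_3 = 6: count[6] becomes 1
p_4 = 3: count[3] becomes 1
p_5 = 3: count[3] becomes 2
p_6 = 12: count[12] becomes 1
p_7 = 4: count[4] becomes 1
p_8 = 12: count[12] becomes 2
p_9 = 1: count[1] becomes 2
p_10 = 6: count[6] becomes 2
Degrees (1 + count): deg[1]=1+2=3, deg[2]=1+0=1, deg[3]=1+2=3, deg[4]=1+1=2, deg[5]=1+0=1, deg[6]=1+2=3, deg[7]=1+0=1, deg[8]=1+1=2, deg[9]=1+0=1, deg[10]=1+0=1, deg[11]=1+0=1, deg[12]=1+2=3

Answer: 3 1 3 2 1 3 1 2 1 1 1 3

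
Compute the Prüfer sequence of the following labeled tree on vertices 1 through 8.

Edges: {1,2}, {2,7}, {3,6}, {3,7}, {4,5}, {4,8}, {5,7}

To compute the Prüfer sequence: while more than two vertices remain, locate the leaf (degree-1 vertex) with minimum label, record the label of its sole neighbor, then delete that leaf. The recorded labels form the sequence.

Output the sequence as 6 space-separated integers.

Answer: 2 7 3 7 5 4

Derivation:
Step 1: leaves = {1,6,8}. Remove smallest leaf 1, emit neighbor 2.
Step 2: leaves = {2,6,8}. Remove smallest leaf 2, emit neighbor 7.
Step 3: leaves = {6,8}. Remove smallest leaf 6, emit neighbor 3.
Step 4: leaves = {3,8}. Remove smallest leaf 3, emit neighbor 7.
Step 5: leaves = {7,8}. Remove smallest leaf 7, emit neighbor 5.
Step 6: leaves = {5,8}. Remove smallest leaf 5, emit neighbor 4.
Done: 2 vertices remain (4, 8). Sequence = [2 7 3 7 5 4]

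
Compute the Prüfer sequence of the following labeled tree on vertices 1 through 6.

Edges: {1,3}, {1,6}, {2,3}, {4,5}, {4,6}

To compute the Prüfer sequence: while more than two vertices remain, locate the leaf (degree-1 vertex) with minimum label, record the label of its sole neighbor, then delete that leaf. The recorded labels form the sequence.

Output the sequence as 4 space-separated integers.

Answer: 3 1 6 4

Derivation:
Step 1: leaves = {2,5}. Remove smallest leaf 2, emit neighbor 3.
Step 2: leaves = {3,5}. Remove smallest leaf 3, emit neighbor 1.
Step 3: leaves = {1,5}. Remove smallest leaf 1, emit neighbor 6.
Step 4: leaves = {5,6}. Remove smallest leaf 5, emit neighbor 4.
Done: 2 vertices remain (4, 6). Sequence = [3 1 6 4]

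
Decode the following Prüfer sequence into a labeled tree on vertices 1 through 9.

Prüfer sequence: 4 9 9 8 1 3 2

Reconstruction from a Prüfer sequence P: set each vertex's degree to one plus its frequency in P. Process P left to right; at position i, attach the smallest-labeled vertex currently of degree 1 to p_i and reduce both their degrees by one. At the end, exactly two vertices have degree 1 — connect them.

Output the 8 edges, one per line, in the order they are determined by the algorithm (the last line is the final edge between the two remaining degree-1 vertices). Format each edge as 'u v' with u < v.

Initial degrees: {1:2, 2:2, 3:2, 4:2, 5:1, 6:1, 7:1, 8:2, 9:3}
Step 1: smallest deg-1 vertex = 5, p_1 = 4. Add edge {4,5}. Now deg[5]=0, deg[4]=1.
Step 2: smallest deg-1 vertex = 4, p_2 = 9. Add edge {4,9}. Now deg[4]=0, deg[9]=2.
Step 3: smallest deg-1 vertex = 6, p_3 = 9. Add edge {6,9}. Now deg[6]=0, deg[9]=1.
Step 4: smallest deg-1 vertex = 7, p_4 = 8. Add edge {7,8}. Now deg[7]=0, deg[8]=1.
Step 5: smallest deg-1 vertex = 8, p_5 = 1. Add edge {1,8}. Now deg[8]=0, deg[1]=1.
Step 6: smallest deg-1 vertex = 1, p_6 = 3. Add edge {1,3}. Now deg[1]=0, deg[3]=1.
Step 7: smallest deg-1 vertex = 3, p_7 = 2. Add edge {2,3}. Now deg[3]=0, deg[2]=1.
Final: two remaining deg-1 vertices are 2, 9. Add edge {2,9}.

Answer: 4 5
4 9
6 9
7 8
1 8
1 3
2 3
2 9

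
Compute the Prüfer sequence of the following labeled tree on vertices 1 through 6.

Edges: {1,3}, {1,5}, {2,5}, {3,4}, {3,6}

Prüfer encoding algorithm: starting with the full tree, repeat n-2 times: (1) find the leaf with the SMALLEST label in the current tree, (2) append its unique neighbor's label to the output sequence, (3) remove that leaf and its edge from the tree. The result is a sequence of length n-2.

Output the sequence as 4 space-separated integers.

Answer: 5 3 1 3

Derivation:
Step 1: leaves = {2,4,6}. Remove smallest leaf 2, emit neighbor 5.
Step 2: leaves = {4,5,6}. Remove smallest leaf 4, emit neighbor 3.
Step 3: leaves = {5,6}. Remove smallest leaf 5, emit neighbor 1.
Step 4: leaves = {1,6}. Remove smallest leaf 1, emit neighbor 3.
Done: 2 vertices remain (3, 6). Sequence = [5 3 1 3]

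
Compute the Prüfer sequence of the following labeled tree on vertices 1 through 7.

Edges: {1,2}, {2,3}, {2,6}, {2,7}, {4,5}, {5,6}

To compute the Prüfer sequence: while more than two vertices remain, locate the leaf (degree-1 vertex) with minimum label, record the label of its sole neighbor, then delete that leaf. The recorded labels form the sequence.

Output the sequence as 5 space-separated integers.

Answer: 2 2 5 6 2

Derivation:
Step 1: leaves = {1,3,4,7}. Remove smallest leaf 1, emit neighbor 2.
Step 2: leaves = {3,4,7}. Remove smallest leaf 3, emit neighbor 2.
Step 3: leaves = {4,7}. Remove smallest leaf 4, emit neighbor 5.
Step 4: leaves = {5,7}. Remove smallest leaf 5, emit neighbor 6.
Step 5: leaves = {6,7}. Remove smallest leaf 6, emit neighbor 2.
Done: 2 vertices remain (2, 7). Sequence = [2 2 5 6 2]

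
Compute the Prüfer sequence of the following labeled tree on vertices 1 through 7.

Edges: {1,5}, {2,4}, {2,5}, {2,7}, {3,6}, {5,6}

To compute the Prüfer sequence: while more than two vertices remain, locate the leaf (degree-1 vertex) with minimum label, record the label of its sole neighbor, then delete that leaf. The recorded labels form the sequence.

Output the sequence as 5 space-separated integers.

Step 1: leaves = {1,3,4,7}. Remove smallest leaf 1, emit neighbor 5.
Step 2: leaves = {3,4,7}. Remove smallest leaf 3, emit neighbor 6.
Step 3: leaves = {4,6,7}. Remove smallest leaf 4, emit neighbor 2.
Step 4: leaves = {6,7}. Remove smallest leaf 6, emit neighbor 5.
Step 5: leaves = {5,7}. Remove smallest leaf 5, emit neighbor 2.
Done: 2 vertices remain (2, 7). Sequence = [5 6 2 5 2]

Answer: 5 6 2 5 2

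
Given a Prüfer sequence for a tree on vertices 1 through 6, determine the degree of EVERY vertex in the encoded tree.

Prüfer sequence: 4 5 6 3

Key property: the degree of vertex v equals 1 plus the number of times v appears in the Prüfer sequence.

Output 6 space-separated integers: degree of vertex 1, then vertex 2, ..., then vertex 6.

Answer: 1 1 2 2 2 2

Derivation:
p_1 = 4: count[4] becomes 1
p_2 = 5: count[5] becomes 1
p_3 = 6: count[6] becomes 1
p_4 = 3: count[3] becomes 1
Degrees (1 + count): deg[1]=1+0=1, deg[2]=1+0=1, deg[3]=1+1=2, deg[4]=1+1=2, deg[5]=1+1=2, deg[6]=1+1=2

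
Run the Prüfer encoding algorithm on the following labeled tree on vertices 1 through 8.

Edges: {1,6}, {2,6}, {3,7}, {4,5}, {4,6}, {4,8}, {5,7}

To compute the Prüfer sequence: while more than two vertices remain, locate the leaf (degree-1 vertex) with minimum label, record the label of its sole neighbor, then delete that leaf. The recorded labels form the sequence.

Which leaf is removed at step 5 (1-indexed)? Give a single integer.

Step 1: current leaves = {1,2,3,8}. Remove leaf 1 (neighbor: 6).
Step 2: current leaves = {2,3,8}. Remove leaf 2 (neighbor: 6).
Step 3: current leaves = {3,6,8}. Remove leaf 3 (neighbor: 7).
Step 4: current leaves = {6,7,8}. Remove leaf 6 (neighbor: 4).
Step 5: current leaves = {7,8}. Remove leaf 7 (neighbor: 5).

Answer: 7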